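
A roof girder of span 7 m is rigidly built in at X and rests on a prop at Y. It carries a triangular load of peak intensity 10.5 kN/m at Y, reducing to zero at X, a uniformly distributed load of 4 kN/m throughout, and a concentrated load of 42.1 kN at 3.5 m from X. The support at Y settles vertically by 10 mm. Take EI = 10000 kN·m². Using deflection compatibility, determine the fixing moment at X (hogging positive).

Release the roller at Y. Primary structure: cantilever fixed at X.
Free-end deflection of the primary structure under the applied loading (downward +):
  triangular load, peak 10.5 at the free end: 11w₀L⁴/(120EI) = 2311/EI
  UDL 4: wL⁴/(8EI) = 1200/EI
  point load 42.1 at a = 3.5: Pa²(3L − a)/(6EI) = 1504/EI
  δ_0 = 5016/EI
Tip deflection under a unit load at Y: L³/(3EI) = 114.3/EI.
With EI = 10000 kN·m²: δ_0 = 0.50157 m and δ_{YY} = 0.011433 m/kN.
Compatibility — the beam at Y must follow the support down by 0.01 m: δ_0 − R_Y·δ_{YY} = 0.01, so R_Y = (0.50157 − 0.01)/0.011433 = 42.99 kN.
Moment equilibrium about X: M_X = Σ(load moments about X) − R_Y·L = 416.9 − 42.99×7 = 115.9 kN·m.

M_X = 115.9 kN·m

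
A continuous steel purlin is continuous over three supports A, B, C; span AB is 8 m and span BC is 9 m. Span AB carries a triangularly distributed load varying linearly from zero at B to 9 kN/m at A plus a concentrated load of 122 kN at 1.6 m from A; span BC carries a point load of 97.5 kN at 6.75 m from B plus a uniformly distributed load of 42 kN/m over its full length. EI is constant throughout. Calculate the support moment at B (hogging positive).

M_B = 339.5 kN·m

Insert a hinge at B; M_B is the redundant, and each span becomes simply supported.
Rotations at B on the released spans (each span's end-slope, ×1/EI):
  span AB: triangular load, peak 9: 7w₀L³/(360EI) = 89.6/EI
  span AB: point load 122 at a = 1.6: Pab(L + a)/(6LEI) = 249.9/EI
  span BC: point load 97.5 at a = 6.75: Pab(L + b)/(6LEI) = 308.5/EI
  span BC: UDL 42: wL³/(24EI) = 1276/EI
  relative rotation θ_0 = (339.5 + 1584)/EI = 1924/EI
A unit hogging moment at B produces rotation L₁/(3EI) + L₂/(3EI) = 5.667/EI.
Slope continuity at B: θ_0 = M_B·5.667/EI, so M_B = 1924/5.667 = 339.5 kN·m (hogging).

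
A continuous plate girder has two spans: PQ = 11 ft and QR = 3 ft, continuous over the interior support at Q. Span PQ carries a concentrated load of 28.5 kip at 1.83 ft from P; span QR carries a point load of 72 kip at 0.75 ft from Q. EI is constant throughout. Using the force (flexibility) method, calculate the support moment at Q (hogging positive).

M_Q = 27.52 kip·ft

Take M_Q as the redundant. Released structure: two simple spans PQ and QR with a hinge at Q.
Rotations at Q on the released spans (each span's end-slope, ×1/EI):
  span PQ: point load 28.5 at a = 1.83: Pab(L + a)/(6LEI) = 92.97/EI
  span QR: point load 72 at a = 0.75: Pab(L + b)/(6LEI) = 35.44/EI
  relative rotation θ_0 = (92.97 + 35.44)/EI = 128.4/EI
A unit hogging moment at Q produces rotation L₁/(3EI) + L₂/(3EI) = 4.667/EI.
Compatibility: M_Q·(L₁+L₂)/(3EI) = θ_0, giving M_Q = 27.52 kip·ft (hogging).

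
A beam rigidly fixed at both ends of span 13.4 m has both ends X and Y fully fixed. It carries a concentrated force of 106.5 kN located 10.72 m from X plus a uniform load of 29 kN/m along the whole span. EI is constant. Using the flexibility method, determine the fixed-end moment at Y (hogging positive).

Take the two fixed-end moments M_X, M_Y as redundants; the released structure is the simple span XY.
End rotations of the released simple span under the applied load (×1/EI):
  at X: point load 106.5 at a = 10.72: Pab(L + b)/(6LEI) = 611.9/EI
  at Y: point load 106.5 at a = 10.72: Pab(L + a)/(6LEI) = 917.9/EI
  at X: UDL 29: wL³/(24EI) = 2907/EI
  at Y: UDL 29: wL³/(24EI) = 2907/EI
  θ_X0 = 3519/EI,  θ_Y0 = 3825/EI
Flexibility coefficients: a unit moment at one end gives L/(3EI) there and L/(6EI) at the far end, so f₁₁ = f₂₂ = 4.467/EI and f₁₂ = f₂₁ = 2.233/EI.
Compatibility — zero rotation at each built-in end:
  4.467 M_X + 2.233 M_Y = 3519
  2.233 M_X + 4.467 M_Y = 3825
Solving the pair gives M_X = 479.6 kN·m and M_Y = 616.6 kN·m (hogging).

M_Y = 616.6 kN·m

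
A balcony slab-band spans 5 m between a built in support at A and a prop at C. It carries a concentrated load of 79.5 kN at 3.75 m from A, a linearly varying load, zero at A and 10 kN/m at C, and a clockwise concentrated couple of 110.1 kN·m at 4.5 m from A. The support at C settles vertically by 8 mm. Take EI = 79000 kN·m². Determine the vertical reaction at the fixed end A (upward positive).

R_A = 22.91 kN

Remove the prop at C; the released (primary) structure is a cantilever built in at A.
Primary-structure tip deflection at C by superposition:
  point load 79.5 at a = 3.75: Pa²(3L − a)/(6EI) = 2096/EI
  triangular load, peak 10 at the free end: 11w₀L⁴/(120EI) = 572.9/EI
  clockwise couple 110.1 at a = 4.5: M₀a(2L − a)/(2EI) = 1362/EI
  δ_0 = 4032/EI
Flexibility coefficient — unit upward force at C: δ_{CC} = L³/(3EI) = 41.67/EI.
With EI = 79000 kN·m²: δ_0 = 0.051033 m and δ_{CC} = 0.000527 m/kN.
Compatibility — the beam at C must follow the support down by 0.008 m: δ_0 − R_C·δ_{CC} = 0.008, so R_C = (0.051033 − 0.008)/0.000527 = 81.59 kN.
Vertical equilibrium: R_A = ΣP − R_C = 104.5 − 81.59 = 22.91 kN.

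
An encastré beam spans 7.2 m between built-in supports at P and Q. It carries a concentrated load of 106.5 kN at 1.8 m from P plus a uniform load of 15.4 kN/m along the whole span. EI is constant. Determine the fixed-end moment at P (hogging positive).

Release both end moments; the primary structure is a simply-supported span PQ with redundants M_P and M_Q.
On the primary (simply-supported) span, the end slopes from the loading are:
  at P: point load 106.5 at a = 1.8: Pab(L + b)/(6LEI) = 301.9/EI
  at Q: point load 106.5 at a = 1.8: Pab(L + a)/(6LEI) = 215.7/EI
  at P: UDL 15.4: wL³/(24EI) = 239.5/EI
  at Q: UDL 15.4: wL³/(24EI) = 239.5/EI
  θ_P0 = 541.4/EI,  θ_Q0 = 455.2/EI
Flexibility coefficients: a unit moment at one end gives L/(3EI) there and L/(6EI) at the far end, so f₁₁ = f₂₂ = 2.4/EI and f₁₂ = f₂₁ = 1.2/EI.
Compatibility — zero rotation at each built-in end:
  2.4 M_P + 1.2 M_Q = 541.4
  1.2 M_P + 2.4 M_Q = 455.2
Solving the pair gives M_P = 174.4 kN·m and M_Q = 102.5 kN·m (hogging).

M_P = 174.4 kN·m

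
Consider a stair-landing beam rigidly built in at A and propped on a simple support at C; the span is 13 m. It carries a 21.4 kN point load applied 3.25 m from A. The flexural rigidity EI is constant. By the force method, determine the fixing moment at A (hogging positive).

Take the reaction at C as the redundant and release it; the primary structure is a cantilever fixed at A.
Downward deflection at the released point C due to the loads:
  point load 21.4 at a = 3.25: Pa²(3L − a)/(6EI) = 1347/EI
Flexibility coefficient — unit upward force at C: δ_{CC} = L³/(3EI) = 732.3/EI.
The prop prevents deflection at C: R_C = δ_0/δ_{CC} = 1347/732.3 = 1.839 kN.
Moment equilibrium about A: M_A = Σ(load moments about A) − R_C·L = 69.55 − 1.839×13 = 45.64 kN·m.

M_A = 45.64 kN·m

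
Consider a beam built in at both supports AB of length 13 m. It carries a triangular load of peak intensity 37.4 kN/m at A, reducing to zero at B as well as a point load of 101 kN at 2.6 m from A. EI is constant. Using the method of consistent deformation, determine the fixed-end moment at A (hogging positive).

Take the two fixed-end moments M_A, M_B as redundants; the released structure is the simple span AB.
Simple-span end rotations at A and B under the given loads:
  at A: triangular load, peak 37.4: w₀L³/(45EI) = 1826/EI
  at B: triangular load, peak 37.4: 7w₀L³/(360EI) = 1598/EI
  at A: point load 101 at a = 2.6: Pab(L + b)/(6LEI) = 819.3/EI
  at B: point load 101 at a = 2.6: Pab(L + a)/(6LEI) = 546.2/EI
  θ_A0 = 2645/EI,  θ_B0 = 2144/EI
Flexibility coefficients: a unit moment at one end gives L/(3EI) there and L/(6EI) at the far end, so f₁₁ = f₂₂ = 4.333/EI and f₁₂ = f₂₁ = 2.167/EI.
Compatibility — zero rotation at each built-in end:
  4.333 M_A + 2.167 M_B = 2645
  2.167 M_A + 4.333 M_B = 2144
Solving the pair gives M_A = 484.1 kN·m and M_B = 252.7 kN·m (hogging).

M_A = 484.1 kN·m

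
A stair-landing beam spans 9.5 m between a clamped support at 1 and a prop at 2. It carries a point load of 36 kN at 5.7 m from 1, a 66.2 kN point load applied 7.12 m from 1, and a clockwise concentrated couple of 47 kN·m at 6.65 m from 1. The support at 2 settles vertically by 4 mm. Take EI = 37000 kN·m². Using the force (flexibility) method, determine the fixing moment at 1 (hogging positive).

Release the roller at 2. Primary structure: cantilever fixed at 1.
Free-end deflection of the primary structure under the applied loading (downward +):
  point load 36 at a = 5.7: Pa²(3L − a)/(6EI) = 4445/EI
  point load 66.2 at a = 7.12: Pa²(3L − a)/(6EI) = 11958/EI
  clockwise couple 47 at a = 6.65: M₀a(2L − a)/(2EI) = 1930/EI
  δ_0 = 18333/EI
Tip deflection under a unit load at 2: L³/(3EI) = 285.8/EI.
With EI = 37000 kN·m²: δ_0 = 0.49549 m and δ_{22} = 0.007724 m/kN.
Compatibility — the beam at 2 must follow the support down by 0.004 m: δ_0 − R_2·δ_{22} = 0.004, so R_2 = (0.49549 − 0.004)/0.007724 = 63.63 kN.
Moment equilibrium about 1: M_1 = Σ(load moments about 1) − R_2·L = 723.5 − 63.63×9.5 = 119.1 kN·m.

M_1 = 119.1 kN·m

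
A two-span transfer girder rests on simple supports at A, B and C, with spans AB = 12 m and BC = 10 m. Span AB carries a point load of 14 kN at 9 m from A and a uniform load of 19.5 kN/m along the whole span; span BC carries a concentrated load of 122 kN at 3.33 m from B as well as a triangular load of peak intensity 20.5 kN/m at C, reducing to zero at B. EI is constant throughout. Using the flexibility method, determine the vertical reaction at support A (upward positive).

Insert a hinge at B; M_B is the redundant, and each span becomes simply supported.
Discontinuity in slope at B on the released structure — sum the simple-span end rotations:
  span AB: point load 14 at a = 9: Pab(L + a)/(6LEI) = 110.2/EI
  span AB: UDL 19.5: wL³/(24EI) = 1404/EI
  span BC: point load 122 at a = 3.33: Pab(L + b)/(6LEI) = 752.9/EI
  span BC: triangular load, peak 20.5: 7w₀L³/(360EI) = 398.6/EI
  relative rotation θ_0 = (1514 + 1151)/EI = 2666/EI
A unit hogging moment at B produces rotation L₁/(3EI) + L₂/(3EI) = 7.333/EI.
Compatibility: M_B·(L₁+L₂)/(3EI) = θ_0, giving M_B = 363.5 kN·m (hogging).
Span AB, ΣM about A with M_B applied at B: R_B^{AB}·12 = 1530 + 363.5, so R_B^{AB} = 157.8 kN and R_A = 248 − 157.8 = 90.21 kN.

R_A = 90.21 kN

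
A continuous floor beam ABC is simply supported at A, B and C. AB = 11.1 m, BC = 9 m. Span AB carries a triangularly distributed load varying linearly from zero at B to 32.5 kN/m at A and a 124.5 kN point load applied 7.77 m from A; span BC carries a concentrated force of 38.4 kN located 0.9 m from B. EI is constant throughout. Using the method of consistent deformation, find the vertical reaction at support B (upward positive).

R_B = 237.9 kN

Release continuity at B by inserting a hinge; the redundant is the internal moment M_B. The primary structure is two simply-supported spans AB and BC.
Discontinuity in slope at B on the released structure — sum the simple-span end rotations:
  span AB: triangular load, peak 32.5: 7w₀L³/(360EI) = 864.3/EI
  span AB: point load 124.5 at a = 7.77: Pab(L + a)/(6LEI) = 912.7/EI
  span BC: point load 38.4 at a = 0.9: Pab(L + b)/(6LEI) = 88.65/EI
  relative rotation θ_0 = (1777 + 88.65)/EI = 1866/EI
A unit hogging moment at B produces rotation L₁/(3EI) + L₂/(3EI) = 6.7/EI.
Compatibility: M_B·(L₁+L₂)/(3EI) = θ_0, giving M_B = 278.5 kN·m (hogging).
Span AB, ΣM about A with M_B applied at B: R_B^{AB}·11.1 = 1635 + 278.5, so R_B^{AB} = 172.4 kN and R_A = 304.9 − 172.4 = 132.5 kN.
Span BC, ΣM about C: R_B^{BC}·9 = 311 + 278.5, so R_B^{BC} = 65.5 kN and R_C = 38.4 − 65.5 = -27.1 kN.
R_B = 172.4 + 65.5 = 237.9 kN.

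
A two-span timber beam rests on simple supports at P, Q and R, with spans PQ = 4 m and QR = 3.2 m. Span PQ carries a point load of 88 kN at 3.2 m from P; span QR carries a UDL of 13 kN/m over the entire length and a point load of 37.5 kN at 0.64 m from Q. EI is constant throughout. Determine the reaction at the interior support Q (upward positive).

R_Q = 145.5 kN

Take M_Q as the redundant. Released structure: two simple spans PQ and QR with a hinge at Q.
End slopes at the hinge Q, treating each span as simply supported:
  span PQ: point load 88 at a = 3.2: Pab(L + a)/(6LEI) = 67.58/EI
  span QR: UDL 13: wL³/(24EI) = 17.75/EI
  span QR: point load 37.5 at a = 0.64: Pab(L + b)/(6LEI) = 18.43/EI
  relative rotation θ_0 = (67.58 + 36.18)/EI = 103.8/EI
A unit hogging moment at Q produces rotation L₁/(3EI) + L₂/(3EI) = 2.4/EI.
Compatibility: M_Q·(L₁+L₂)/(3EI) = θ_0, giving M_Q = 43.24 kN·m (hogging).
Span PQ, ΣM about P with M_Q applied at Q: R_Q^{PQ}·4 = 281.6 + 43.24, so R_Q^{PQ} = 81.21 kN and R_P = 88 − 81.21 = 6.791 kN.
Span QR, ΣM about R: R_Q^{QR}·3.2 = 162.6 + 43.24, so R_Q^{QR} = 64.31 kN and R_R = 79.1 − 64.31 = 14.79 kN.
R_Q = 81.21 + 64.31 = 145.5 kN.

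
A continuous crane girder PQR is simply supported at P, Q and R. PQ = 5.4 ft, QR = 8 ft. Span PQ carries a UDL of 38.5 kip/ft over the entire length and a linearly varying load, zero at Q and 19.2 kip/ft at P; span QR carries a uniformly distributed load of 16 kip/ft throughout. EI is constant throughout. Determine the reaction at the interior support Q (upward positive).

R_Q = 230.6 kip

Take M_Q as the redundant. Released structure: two simple spans PQ and QR with a hinge at Q.
Discontinuity in slope at Q on the released structure — sum the simple-span end rotations:
  span PQ: UDL 38.5: wL³/(24EI) = 252.6/EI
  span PQ: triangular load, peak 19.2: 7w₀L³/(360EI) = 58.79/EI
  span QR: UDL 16: wL³/(24EI) = 341.3/EI
  relative rotation θ_0 = (311.4 + 341.3)/EI = 652.7/EI
A unit hogging moment at Q produces rotation L₁/(3EI) + L₂/(3EI) = 4.467/EI.
Slope continuity at Q: θ_0 = M_Q·4.467/EI, so M_Q = 652.7/4.467 = 146.1 kip·ft (hogging).
Span PQ, ΣM about P with M_Q applied at Q: R_Q^{PQ}·5.4 = 654.6 + 146.1, so R_Q^{PQ} = 148.3 kip and R_P = 259.7 − 148.3 = 111.4 kip.
Span QR, ΣM about R: R_Q^{QR}·8 = 512 + 146.1, so R_Q^{QR} = 82.27 kip and R_R = 128 − 82.27 = 45.73 kip.
R_Q = 148.3 + 82.27 = 230.6 kip.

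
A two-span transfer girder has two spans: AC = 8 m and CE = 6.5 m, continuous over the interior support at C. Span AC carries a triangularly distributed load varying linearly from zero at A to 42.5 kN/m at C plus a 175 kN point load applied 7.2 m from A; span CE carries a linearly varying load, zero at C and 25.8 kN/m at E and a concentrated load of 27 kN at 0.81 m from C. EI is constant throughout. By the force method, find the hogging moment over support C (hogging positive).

Take M_C as the redundant. Released structure: two simple spans AC and CE with a hinge at C.
Rotations at C on the released spans (each span's end-slope, ×1/EI):
  span AC: triangular load, peak 42.5: w₀L³/(45EI) = 483.6/EI
  span AC: point load 175 at a = 7.2: Pab(L + a)/(6LEI) = 319.2/EI
  span CE: triangular load, peak 25.8: 7w₀L³/(360EI) = 137.8/EI
  span CE: point load 27 at a = 0.81: Pab(L + b)/(6LEI) = 38.9/EI
  relative rotation θ_0 = (802.8 + 176.7)/EI = 979.4/EI
A unit hogging moment at C produces rotation L₁/(3EI) + L₂/(3EI) = 4.833/EI.
Compatibility: M_C·(L₁+L₂)/(3EI) = θ_0, giving M_C = 202.6 kN·m (hogging).

M_C = 202.6 kN·m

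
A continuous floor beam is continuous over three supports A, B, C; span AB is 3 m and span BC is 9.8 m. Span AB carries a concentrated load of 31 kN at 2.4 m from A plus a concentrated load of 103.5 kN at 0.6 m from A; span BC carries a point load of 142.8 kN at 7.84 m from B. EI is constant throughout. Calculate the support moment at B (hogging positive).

Insert a hinge at B; M_B is the redundant, and each span becomes simply supported.
Rotations at B on the released spans (each span's end-slope, ×1/EI):
  span AB: point load 31 at a = 2.4: Pab(L + a)/(6LEI) = 13.39/EI
  span AB: point load 103.5 at a = 0.6: Pab(L + a)/(6LEI) = 29.81/EI
  span BC: point load 142.8 at a = 7.84: Pab(L + b)/(6LEI) = 438.9/EI
  relative rotation θ_0 = (43.2 + 438.9)/EI = 482.1/EI
A unit hogging moment at B produces rotation L₁/(3EI) + L₂/(3EI) = 4.267/EI.
Slope continuity at B: θ_0 = M_B·4.267/EI, so M_B = 482.1/4.267 = 113 kN·m (hogging).

M_B = 113 kN·m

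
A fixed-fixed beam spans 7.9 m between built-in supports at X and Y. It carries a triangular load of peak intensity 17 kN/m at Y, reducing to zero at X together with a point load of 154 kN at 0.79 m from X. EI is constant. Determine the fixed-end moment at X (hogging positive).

Take the two fixed-end moments M_X, M_Y as redundants; the released structure is the simple span XY.
End rotations of the released simple span under the applied load (×1/EI):
  at X: triangular load, peak 17: 7w₀L³/(360EI) = 163/EI
  at Y: triangular load, peak 17: w₀L³/(45EI) = 186.3/EI
  at X: point load 154 at a = 0.79: Pab(L + b)/(6LEI) = 273.9/EI
  at Y: point load 154 at a = 0.79: Pab(L + a)/(6LEI) = 158.6/EI
  θ_X0 = 436.9/EI,  θ_Y0 = 344.8/EI
Flexibility coefficients: a unit moment at one end gives L/(3EI) there and L/(6EI) at the far end, so f₁₁ = f₂₂ = 2.633/EI and f₁₂ = f₂₁ = 1.317/EI.
Compatibility — zero rotation at each built-in end:
  2.633 M_X + 1.317 M_Y = 436.9
  1.317 M_X + 2.633 M_Y = 344.8
Solving the pair gives M_X = 133.9 kN·m and M_Y = 64 kN·m (hogging).

M_X = 133.9 kN·m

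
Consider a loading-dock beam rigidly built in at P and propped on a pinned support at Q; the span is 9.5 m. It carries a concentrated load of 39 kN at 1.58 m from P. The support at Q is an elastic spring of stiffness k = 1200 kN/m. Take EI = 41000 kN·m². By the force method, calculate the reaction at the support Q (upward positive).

R_Q = 1.365 kN

Remove the prop at Q; the released (primary) structure is a cantilever built in at P.
Deflection at Q on the released cantilever, summing each load's contribution:
  point load 39 at a = 1.58: Pa²(3L − a)/(6EI) = 436.8/EI
Tip deflection under a unit load at Q: L³/(3EI) = 285.8/EI.
With EI = 41000 kN·m²: δ_0 = 0.010654 m and δ_{QQ} = 0.006971 m/kN.
Compatibility — the spring shortens by R_Q/k under the reaction it provides: δ_0 − R_Q·δ_{QQ} = R_Q/k. With 1/k = 0.000833 m/kN, R_Q = δ_0 / (δ_{QQ} + 1/k) = 0.010654 / (0.006971 + 0.000833) = 1.365 kN.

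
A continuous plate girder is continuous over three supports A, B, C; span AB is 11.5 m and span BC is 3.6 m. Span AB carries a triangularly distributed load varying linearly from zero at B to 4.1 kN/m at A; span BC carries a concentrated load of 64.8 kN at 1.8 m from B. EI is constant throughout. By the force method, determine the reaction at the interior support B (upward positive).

R_B = 52.85 kN

Release continuity at B by inserting a hinge; the redundant is the internal moment M_B. The primary structure is two simply-supported spans AB and BC.
Discontinuity in slope at B on the released structure — sum the simple-span end rotations:
  span AB: triangular load, peak 4.1: 7w₀L³/(360EI) = 121.2/EI
  span BC: point load 64.8 at a = 1.8: Pab(L + b)/(6LEI) = 52.49/EI
  relative rotation θ_0 = (121.2 + 52.49)/EI = 173.7/EI
A unit hogging moment at B produces rotation L₁/(3EI) + L₂/(3EI) = 5.033/EI.
Compatibility: M_B·(L₁+L₂)/(3EI) = θ_0, giving M_B = 34.52 kN·m (hogging).
Span AB, ΣM about A with M_B applied at B: R_B^{AB}·11.5 = 90.37 + 34.52, so R_B^{AB} = 10.86 kN and R_A = 23.57 − 10.86 = 12.72 kN.
Span BC, ΣM about C: R_B^{BC}·3.6 = 116.6 + 34.52, so R_B^{BC} = 41.99 kN and R_C = 64.8 − 41.99 = 22.81 kN.
R_B = 10.86 + 41.99 = 52.85 kN.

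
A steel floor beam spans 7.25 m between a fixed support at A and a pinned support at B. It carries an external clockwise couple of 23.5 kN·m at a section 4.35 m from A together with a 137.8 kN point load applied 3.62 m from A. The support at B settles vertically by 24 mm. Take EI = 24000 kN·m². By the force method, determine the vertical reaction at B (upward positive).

Choose R_B as the redundant. The primary structure is the cantilever fixed at A.
Downward deflection at the released point B due to the loads:
  clockwise couple 23.5 at a = 4.35: M₀a(2L − a)/(2EI) = 518.8/EI
  point load 137.8 at a = 3.62: Pa²(3L − a)/(6EI) = 5456/EI
  δ_0 = 5975/EI
Tip deflection under a unit load at B: L³/(3EI) = 127/EI.
With EI = 24000 kN·m²: δ_0 = 0.24897 m and δ_{BB} = 0.005293 m/kN.
Compatibility — the beam at B must follow the support down by 0.024 m: δ_0 − R_B·δ_{BB} = 0.024, so R_B = (0.24897 − 0.024)/0.005293 = 42.51 kN.

R_B = 42.51 kN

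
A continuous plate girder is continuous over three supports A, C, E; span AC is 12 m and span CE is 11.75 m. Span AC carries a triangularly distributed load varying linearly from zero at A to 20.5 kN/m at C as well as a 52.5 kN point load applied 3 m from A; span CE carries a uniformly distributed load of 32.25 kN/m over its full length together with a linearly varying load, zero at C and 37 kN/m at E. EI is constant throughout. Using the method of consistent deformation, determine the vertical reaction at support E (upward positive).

Take M_C as the redundant. Released structure: two simple spans AC and CE with a hinge at C.
Discontinuity in slope at C on the released structure — sum the simple-span end rotations:
  span AC: triangular load, peak 20.5: w₀L³/(45EI) = 787.2/EI
  span AC: point load 52.5 at a = 3: Pab(L + a)/(6LEI) = 295.3/EI
  span CE: UDL 32.25: wL³/(24EI) = 2180/EI
  span CE: triangular load, peak 37: 7w₀L³/(360EI) = 1167/EI
  relative rotation θ_0 = (1083 + 3347)/EI = 4429/EI
A unit hogging moment at C produces rotation L₁/(3EI) + L₂/(3EI) = 7.917/EI.
Slope continuity at C: θ_0 = M_C·7.917/EI, so M_C = 4429/7.917 = 559.5 kN·m (hogging).
Span CE, ΣM about E: R_C^{CE}·11.75 = 3078 + 559.5, so R_C^{CE} = 309.5 kN and R_E = 596.3 − 309.5 = 286.8 kN.

R_E = 286.8 kN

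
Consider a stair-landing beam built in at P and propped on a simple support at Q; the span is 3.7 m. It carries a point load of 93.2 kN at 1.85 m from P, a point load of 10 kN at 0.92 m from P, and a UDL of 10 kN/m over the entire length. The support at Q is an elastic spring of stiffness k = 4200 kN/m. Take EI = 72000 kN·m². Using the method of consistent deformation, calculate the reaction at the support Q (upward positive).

Remove the prop at Q; the released (primary) structure is a cantilever built in at P.
Deflection at Q on the released cantilever, summing each load's contribution:
  point load 93.2 at a = 1.85: Pa²(3L − a)/(6EI) = 491.8/EI
  point load 10 at a = 0.92: Pa²(3L − a)/(6EI) = 14.36/EI
  UDL 10: wL⁴/(8EI) = 234.3/EI
  δ_0 = 740.4/EI
Flexibility coefficient — unit upward force at Q: δ_{QQ} = L³/(3EI) = 16.88/EI.
With EI = 72000 kN·m²: δ_0 = 0.010283 m and δ_{QQ} = 0.000235 m/kN.
Compatibility — the spring shortens by R_Q/k under the reaction it provides: δ_0 − R_Q·δ_{QQ} = R_Q/k. With 1/k = 0.000238 m/kN, R_Q = δ_0 / (δ_{QQ} + 1/k) = 0.010283 / (0.000235 + 0.000238) = 21.76 kN.

R_Q = 21.76 kN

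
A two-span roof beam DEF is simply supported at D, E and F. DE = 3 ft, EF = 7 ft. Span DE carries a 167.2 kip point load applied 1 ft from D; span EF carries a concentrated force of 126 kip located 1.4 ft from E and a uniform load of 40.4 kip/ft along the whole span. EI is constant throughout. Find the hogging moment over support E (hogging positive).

M_E = 284.4 kip·ft

Release continuity at E by inserting a hinge; the redundant is the internal moment M_E. The primary structure is two simply-supported spans DE and EF.
End slopes at the hinge E, treating each span as simply supported:
  span DE: point load 167.2 at a = 1: Pab(L + a)/(6LEI) = 74.31/EI
  span EF: point load 126 at a = 1.4: Pab(L + b)/(6LEI) = 296.4/EI
  span EF: UDL 40.4: wL³/(24EI) = 577.4/EI
  relative rotation θ_0 = (74.31 + 873.7)/EI = 948/EI
A unit hogging moment at E produces rotation L₁/(3EI) + L₂/(3EI) = 3.333/EI.
Compatibility: M_E·(L₁+L₂)/(3EI) = θ_0, giving M_E = 284.4 kip·ft (hogging).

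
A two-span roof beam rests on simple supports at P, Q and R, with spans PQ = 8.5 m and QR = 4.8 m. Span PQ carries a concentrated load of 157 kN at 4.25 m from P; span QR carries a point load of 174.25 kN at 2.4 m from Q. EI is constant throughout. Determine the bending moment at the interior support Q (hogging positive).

M_Q = 216.5 kN·m

Release continuity at Q by inserting a hinge; the redundant is the internal moment M_Q. The primary structure is two simply-supported spans PQ and QR.
Discontinuity in slope at Q on the released structure — sum the simple-span end rotations:
  span PQ: point load 157 at a = 4.25: Pab(L + a)/(6LEI) = 709/EI
  span QR: point load 174.25 at a = 2.4: Pab(L + b)/(6LEI) = 250.9/EI
  relative rotation θ_0 = (709 + 250.9)/EI = 959.9/EI
A unit hogging moment at Q produces rotation L₁/(3EI) + L₂/(3EI) = 4.433/EI.
Compatibility: M_Q·(L₁+L₂)/(3EI) = θ_0, giving M_Q = 216.5 kN·m (hogging).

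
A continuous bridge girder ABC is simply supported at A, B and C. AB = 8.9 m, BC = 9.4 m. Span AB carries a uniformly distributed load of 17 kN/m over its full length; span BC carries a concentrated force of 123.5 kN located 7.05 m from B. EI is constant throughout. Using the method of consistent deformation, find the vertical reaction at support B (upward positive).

R_B = 139.7 kN

Insert a hinge at B; M_B is the redundant, and each span becomes simply supported.
Discontinuity in slope at B on the released structure — sum the simple-span end rotations:
  span AB: UDL 17: wL³/(24EI) = 499.4/EI
  span BC: point load 123.5 at a = 7.05: Pab(L + b)/(6LEI) = 426.3/EI
  relative rotation θ_0 = (499.4 + 426.3)/EI = 925.6/EI
A unit hogging moment at B produces rotation L₁/(3EI) + L₂/(3EI) = 6.1/EI.
Compatibility: M_B·(L₁+L₂)/(3EI) = θ_0, giving M_B = 151.7 kN·m (hogging).
Span AB, ΣM about A with M_B applied at B: R_B^{AB}·8.9 = 673.3 + 151.7, so R_B^{AB} = 92.7 kN and R_A = 151.3 − 92.7 = 58.6 kN.
Span BC, ΣM about C: R_B^{BC}·9.4 = 290.2 + 151.7, so R_B^{BC} = 47.02 kN and R_C = 123.5 − 47.02 = 76.48 kN.
R_B = 92.7 + 47.02 = 139.7 kN.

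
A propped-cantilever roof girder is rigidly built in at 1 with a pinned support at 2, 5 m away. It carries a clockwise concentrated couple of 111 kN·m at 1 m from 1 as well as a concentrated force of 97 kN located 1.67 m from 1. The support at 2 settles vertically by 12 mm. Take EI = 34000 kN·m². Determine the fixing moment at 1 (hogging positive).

M_1 = 189.9 kN·m

Remove the prop at 2; the released (primary) structure is a cantilever built in at 1.
Downward deflection at the released point 2 due to the loads:
  clockwise couple 111 at a = 1: M₀a(2L − a)/(2EI) = 499.5/EI
  point load 97 at a = 1.67: Pa²(3L − a)/(6EI) = 601/EI
  δ_0 = 1101/EI
Flexibility coefficient — unit upward force at 2: δ_{22} = L³/(3EI) = 41.67/EI.
With EI = 34000 kN·m²: δ_0 = 0.032368 m and δ_{22} = 0.001225 m/kN.
Compatibility — the beam at 2 must follow the support down by 0.012 m: δ_0 − R_2·δ_{22} = 0.012, so R_2 = (0.032368 − 0.012)/0.001225 = 16.62 kN.
Moment equilibrium about 1: M_1 = Σ(load moments about 1) − R_2·L = 273 − 16.62×5 = 189.9 kN·m.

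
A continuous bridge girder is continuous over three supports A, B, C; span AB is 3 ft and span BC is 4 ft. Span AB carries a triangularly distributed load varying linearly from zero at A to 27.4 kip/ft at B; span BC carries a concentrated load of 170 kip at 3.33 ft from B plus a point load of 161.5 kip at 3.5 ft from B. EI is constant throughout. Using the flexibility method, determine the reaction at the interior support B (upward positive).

Release continuity at B by inserting a hinge; the redundant is the internal moment M_B. The primary structure is two simply-supported spans AB and BC.
Rotations at B on the released spans (each span's end-slope, ×1/EI):
  span AB: triangular load, peak 27.4: w₀L³/(45EI) = 16.44/EI
  span BC: point load 170 at a = 3.33: Pab(L + b)/(6LEI) = 73.8/EI
  span BC: point load 161.5 at a = 3.5: Pab(L + b)/(6LEI) = 52.99/EI
  relative rotation θ_0 = (16.44 + 126.8)/EI = 143.2/EI
A unit hogging moment at B produces rotation L₁/(3EI) + L₂/(3EI) = 2.333/EI.
Compatibility: M_B·(L₁+L₂)/(3EI) = θ_0, giving M_B = 61.39 kip·ft (hogging).
Span AB, ΣM about A with M_B applied at B: R_B^{AB}·3 = 82.2 + 61.39, so R_B^{AB} = 47.86 kip and R_A = 41.1 − 47.86 = -6.762 kip.
Span BC, ΣM about C: R_B^{BC}·4 = 194.7 + 61.39, so R_B^{BC} = 64.01 kip and R_C = 331.5 − 64.01 = 267.5 kip.
R_B = 47.86 + 64.01 = 111.9 kip.

R_B = 111.9 kip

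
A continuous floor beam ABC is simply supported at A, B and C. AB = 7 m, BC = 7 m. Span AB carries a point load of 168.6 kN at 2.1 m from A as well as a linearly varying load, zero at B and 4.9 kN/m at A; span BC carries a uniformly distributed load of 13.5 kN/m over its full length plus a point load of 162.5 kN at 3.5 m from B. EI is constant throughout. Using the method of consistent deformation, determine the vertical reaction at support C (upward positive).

Insert a hinge at B; M_B is the redundant, and each span becomes simply supported.
End slopes at the hinge B, treating each span as simply supported:
  span AB: point load 168.6 at a = 2.1: Pab(L + a)/(6LEI) = 375.9/EI
  span AB: triangular load, peak 4.9: 7w₀L³/(360EI) = 32.68/EI
  span BC: UDL 13.5: wL³/(24EI) = 192.9/EI
  span BC: point load 162.5 at a = 3.5: Pab(L + b)/(6LEI) = 497.7/EI
  relative rotation θ_0 = (408.6 + 690.6)/EI = 1099/EI
A unit hogging moment at B produces rotation L₁/(3EI) + L₂/(3EI) = 4.667/EI.
Slope continuity at B: θ_0 = M_B·4.667/EI, so M_B = 1099/4.667 = 235.5 kN·m (hogging).
Span BC, ΣM about C: R_B^{BC}·7 = 899.5 + 235.5, so R_B^{BC} = 162.1 kN and R_C = 257 − 162.1 = 94.85 kN.

R_C = 94.85 kN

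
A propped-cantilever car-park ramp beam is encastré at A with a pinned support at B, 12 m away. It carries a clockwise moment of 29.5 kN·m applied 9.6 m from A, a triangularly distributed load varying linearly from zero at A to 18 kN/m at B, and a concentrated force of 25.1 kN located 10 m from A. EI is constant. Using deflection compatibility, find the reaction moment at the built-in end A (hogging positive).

M_A = 162.6 kN·m

Remove the prop at B; the released (primary) structure is a cantilever built in at A.
Deflection at B on the released cantilever, summing each load's contribution:
  clockwise couple 29.5 at a = 9.6: M₀a(2L − a)/(2EI) = 2039/EI
  triangular load, peak 18 at the free end: 11w₀L⁴/(120EI) = 34214/EI
  point load 25.1 at a = 10: Pa²(3L − a)/(6EI) = 10877/EI
  δ_0 = 47130/EI
Tip deflection under a unit load at B: L³/(3EI) = 576/EI.
The prop prevents deflection at B: R_B = δ_0/δ_{BB} = 47130/576 = 81.82 kN.
Moment equilibrium about A: M_A = Σ(load moments about A) − R_B·L = 1144 − 81.82×12 = 162.6 kN·m.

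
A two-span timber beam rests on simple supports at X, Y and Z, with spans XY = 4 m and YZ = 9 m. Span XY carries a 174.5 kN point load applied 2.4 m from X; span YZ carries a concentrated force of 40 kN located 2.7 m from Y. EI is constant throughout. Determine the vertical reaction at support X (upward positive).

Take M_Y as the redundant. Released structure: two simple spans XY and YZ with a hinge at Y.
Discontinuity in slope at Y on the released structure — sum the simple-span end rotations:
  span XY: point load 174.5 at a = 2.4: Pab(L + a)/(6LEI) = 178.7/EI
  span YZ: point load 40 at a = 2.7: Pab(L + b)/(6LEI) = 192.8/EI
  relative rotation θ_0 = (178.7 + 192.8)/EI = 371.5/EI
A unit hogging moment at Y produces rotation L₁/(3EI) + L₂/(3EI) = 4.333/EI.
Compatibility: M_Y·(L₁+L₂)/(3EI) = θ_0, giving M_Y = 85.72 kN·m (hogging).
Span XY, ΣM about X with M_Y applied at Y: R_Y^{XY}·4 = 418.8 + 85.72, so R_Y^{XY} = 126.1 kN and R_X = 174.5 − 126.1 = 48.37 kN.

R_X = 48.37 kN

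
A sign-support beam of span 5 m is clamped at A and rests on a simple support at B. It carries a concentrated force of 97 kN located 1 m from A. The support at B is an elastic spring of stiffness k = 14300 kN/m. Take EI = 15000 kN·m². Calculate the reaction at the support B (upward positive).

R_B = 5.299 kN

Choose R_B as the redundant. The primary structure is the cantilever fixed at A.
Downward deflection at the released point B due to the loads:
  point load 97 at a = 1: Pa²(3L − a)/(6EI) = 226.3/EI
Tip deflection under a unit load at B: L³/(3EI) = 41.67/EI.
With EI = 15000 kN·m²: δ_0 = 0.015089 m and δ_{BB} = 0.002778 m/kN.
Compatibility — the spring shortens by R_B/k under the reaction it provides: δ_0 − R_B·δ_{BB} = R_B/k. With 1/k = 0.00007 m/kN, R_B = δ_0 / (δ_{BB} + 1/k) = 0.015089 / (0.002778 + 0.00007) = 5.299 kN.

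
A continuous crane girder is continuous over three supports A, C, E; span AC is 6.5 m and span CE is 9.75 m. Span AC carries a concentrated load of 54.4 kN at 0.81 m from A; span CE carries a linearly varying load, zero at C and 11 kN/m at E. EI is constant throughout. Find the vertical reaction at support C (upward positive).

R_C = 36.26 kN

Take M_C as the redundant. Released structure: two simple spans AC and CE with a hinge at C.
Discontinuity in slope at C on the released structure — sum the simple-span end rotations:
  span AC: point load 54.4 at a = 0.81: Pab(L + a)/(6LEI) = 46.99/EI
  span CE: triangular load, peak 11: 7w₀L³/(360EI) = 198.2/EI
  relative rotation θ_0 = (46.99 + 198.2)/EI = 245.2/EI
A unit hogging moment at C produces rotation L₁/(3EI) + L₂/(3EI) = 5.417/EI.
Compatibility: M_C·(L₁+L₂)/(3EI) = θ_0, giving M_C = 45.28 kN·m (hogging).
Span AC, ΣM about A with M_C applied at C: R_C^{AC}·6.5 = 44.06 + 45.28, so R_C^{AC} = 13.74 kN and R_A = 54.4 − 13.74 = 40.66 kN.
Span CE, ΣM about E: R_C^{CE}·9.75 = 174.3 + 45.28, so R_C^{CE} = 22.52 kN and R_E = 53.62 − 22.52 = 31.11 kN.
R_C = 13.74 + 22.52 = 36.26 kN.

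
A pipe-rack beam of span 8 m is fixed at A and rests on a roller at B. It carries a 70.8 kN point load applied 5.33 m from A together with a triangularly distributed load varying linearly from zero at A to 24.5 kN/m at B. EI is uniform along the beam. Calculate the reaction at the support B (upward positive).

Release the roller at B. Primary structure: cantilever fixed at A.
Deflection at B on the released cantilever, summing each load's contribution:
  point load 70.8 at a = 5.33: Pa²(3L − a)/(6EI) = 6259/EI
  triangular load, peak 24.5 at the free end: 11w₀L⁴/(120EI) = 9199/EI
  δ_0 = 15458/EI
Flexibility coefficient — unit upward force at B: δ_{BB} = L³/(3EI) = 170.7/EI.
The prop prevents deflection at B: R_B = δ_0/δ_{BB} = 15458/170.7 = 90.57 kN.

R_B = 90.57 kN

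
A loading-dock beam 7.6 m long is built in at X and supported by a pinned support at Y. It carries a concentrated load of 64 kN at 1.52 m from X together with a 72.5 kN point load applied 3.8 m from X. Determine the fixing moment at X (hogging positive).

Remove the prop at Y; the released (primary) structure is a cantilever built in at X.
Primary-structure tip deflection at Y by superposition:
  point load 64 at a = 1.52: Pa²(3L − a)/(6EI) = 524.4/EI
  point load 72.5 at a = 3.8: Pa²(3L − a)/(6EI) = 3315/EI
  δ_0 = 3840/EI
Tip deflection under a unit load at Y: L³/(3EI) = 146.3/EI.
The prop prevents deflection at Y: R_Y = δ_0/δ_{YY} = 3840/146.3 = 26.24 kN.
Moment equilibrium about X: M_X = Σ(load moments about X) − R_Y·L = 372.8 − 26.24×7.6 = 173.4 kN·m.

M_X = 173.4 kN·m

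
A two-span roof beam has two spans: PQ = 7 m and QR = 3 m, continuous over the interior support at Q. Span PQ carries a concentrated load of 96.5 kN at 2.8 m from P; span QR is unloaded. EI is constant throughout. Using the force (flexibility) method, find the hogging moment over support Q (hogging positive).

Release continuity at Q by inserting a hinge; the redundant is the internal moment M_Q. The primary structure is two simply-supported spans PQ and QR.
End slopes at the hinge Q, treating each span as simply supported:
  span PQ: point load 96.5 at a = 2.8: Pab(L + a)/(6LEI) = 264.8/EI
  relative rotation θ_0 = (264.8 + 0)/EI = 264.8/EI
A unit hogging moment at Q produces rotation L₁/(3EI) + L₂/(3EI) = 3.333/EI.
Slope continuity at Q: θ_0 = M_Q·3.333/EI, so M_Q = 264.8/3.333 = 79.44 kN·m (hogging).

M_Q = 79.44 kN·m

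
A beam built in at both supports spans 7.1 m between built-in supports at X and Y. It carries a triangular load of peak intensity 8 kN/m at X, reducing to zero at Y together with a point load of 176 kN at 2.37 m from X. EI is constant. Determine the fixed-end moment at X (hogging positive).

M_X = 205.3 kN·m

Take the two fixed-end moments M_X, M_Y as redundants; the released structure is the simple span XY.
End rotations of the released simple span under the applied load (×1/EI):
  at X: triangular load, peak 8: w₀L³/(45EI) = 63.63/EI
  at Y: triangular load, peak 8: 7w₀L³/(360EI) = 55.68/EI
  at X: point load 176 at a = 2.37: Pab(L + b)/(6LEI) = 547.9/EI
  at Y: point load 176 at a = 2.37: Pab(L + a)/(6LEI) = 438.6/EI
  θ_X0 = 611.5/EI,  θ_Y0 = 494.3/EI
Flexibility coefficients: a unit moment at one end gives L/(3EI) there and L/(6EI) at the far end, so f₁₁ = f₂₂ = 2.367/EI and f₁₂ = f₂₁ = 1.183/EI.
Compatibility — zero rotation at each built-in end:
  2.367 M_X + 1.183 M_Y = 611.5
  1.183 M_X + 2.367 M_Y = 494.3
Solving the pair gives M_X = 205.3 kN·m and M_Y = 106.2 kN·m (hogging).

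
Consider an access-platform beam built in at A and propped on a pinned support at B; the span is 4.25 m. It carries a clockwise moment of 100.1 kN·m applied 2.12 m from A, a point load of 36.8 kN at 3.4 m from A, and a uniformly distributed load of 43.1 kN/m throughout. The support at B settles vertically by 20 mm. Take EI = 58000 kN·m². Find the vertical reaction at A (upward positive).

Remove the prop at B; the released (primary) structure is a cantilever built in at A.
Deflection at B on the released cantilever, summing each load's contribution:
  clockwise couple 100.1 at a = 2.12: M₀a(2L − a)/(2EI) = 677/EI
  point load 36.8 at a = 3.4: Pa²(3L − a)/(6EI) = 662.9/EI
  UDL 43.1: wL⁴/(8EI) = 1758/EI
  δ_0 = 3098/EI
Flexibility coefficient — unit upward force at B: δ_{BB} = L³/(3EI) = 25.59/EI.
With EI = 58000 kN·m²: δ_0 = 0.053406 m and δ_{BB} = 0.000441 m/kN.
Compatibility — the beam at B must follow the support down by 0.02 m: δ_0 − R_B·δ_{BB} = 0.02, so R_B = (0.053406 − 0.02)/0.000441 = 75.72 kN.
Vertical equilibrium: R_A = ΣP − R_B = 220 − 75.72 = 144.3 kN.

R_A = 144.3 kN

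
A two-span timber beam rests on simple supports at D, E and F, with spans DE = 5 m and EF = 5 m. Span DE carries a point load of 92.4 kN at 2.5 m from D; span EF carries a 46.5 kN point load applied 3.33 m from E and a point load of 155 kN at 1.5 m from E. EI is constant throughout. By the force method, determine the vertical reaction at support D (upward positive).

Take M_E as the redundant. Released structure: two simple spans DE and EF with a hinge at E.
Discontinuity in slope at E on the released structure — sum the simple-span end rotations:
  span DE: point load 92.4 at a = 2.5: Pab(L + a)/(6LEI) = 144.4/EI
  span EF: point load 46.5 at a = 3.33: Pab(L + b)/(6LEI) = 57.49/EI
  span EF: point load 155 at a = 1.5: Pab(L + b)/(6LEI) = 230.6/EI
  relative rotation θ_0 = (144.4 + 288.1)/EI = 432.4/EI
A unit hogging moment at E produces rotation L₁/(3EI) + L₂/(3EI) = 3.333/EI.
Compatibility: M_E·(L₁+L₂)/(3EI) = θ_0, giving M_E = 129.7 kN·m (hogging).
Span DE, ΣM about D with M_E applied at E: R_E^{DE}·5 = 231 + 129.7, so R_E^{DE} = 72.15 kN and R_D = 92.4 − 72.15 = 20.25 kN.

R_D = 20.25 kN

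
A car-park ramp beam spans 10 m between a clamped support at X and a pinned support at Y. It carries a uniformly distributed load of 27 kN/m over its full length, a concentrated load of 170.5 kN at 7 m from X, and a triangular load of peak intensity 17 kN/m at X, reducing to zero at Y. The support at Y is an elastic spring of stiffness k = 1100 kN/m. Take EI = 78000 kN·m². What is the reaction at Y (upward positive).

R_Y = 176.7 kN

Take the reaction at Y as the redundant and release it; the primary structure is a cantilever fixed at X.
Deflection at Y on the released cantilever, summing each load's contribution:
  UDL 27: wL⁴/(8EI) = 33750/EI
  point load 170.5 at a = 7: Pa²(3L − a)/(6EI) = 32026/EI
  triangular load, peak 17 at the fixed end: w₀L⁴/(30EI) = 5667/EI
  δ_0 = 71442/EI
Flexibility coefficient — unit upward force at Y: δ_{YY} = L³/(3EI) = 333.3/EI.
With EI = 78000 kN·m²: δ_0 = 0.91593 m and δ_{YY} = 0.004274 m/kN.
Compatibility — the spring shortens by R_Y/k under the reaction it provides: δ_0 − R_Y·δ_{YY} = R_Y/k. With 1/k = 0.000909 m/kN, R_Y = δ_0 / (δ_{YY} + 1/k) = 0.91593 / (0.004274 + 0.000909) = 176.7 kN.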